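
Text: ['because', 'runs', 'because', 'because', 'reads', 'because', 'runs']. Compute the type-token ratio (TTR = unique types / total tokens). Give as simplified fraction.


Tokens: 7
Unique types: ('because', 'reads', 'runs') = 3
TTR = 3/7
Already in lowest terms.

3/7


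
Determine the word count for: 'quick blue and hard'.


Counting words by splitting on spaces:
  Word 1: 'quick'
  Word 2: 'blue'
  Word 3: 'and'
  Word 4: 'hard'
Total words: 4

4


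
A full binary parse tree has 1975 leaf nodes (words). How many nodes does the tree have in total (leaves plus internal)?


Leaf nodes (terminals): 1975
Internal nodes = n - 1 = 1975 - 1 = 1974
Total = leaves + internal = 1975 + 1974 = 3949

3949


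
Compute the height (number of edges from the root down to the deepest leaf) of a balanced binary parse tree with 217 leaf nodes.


In a balanced binary tree with n leaves the deepest leaf is ceil(log2(n)) edges below the root.
log2(217) = 7.7616
ceil(7.7616) = 8
height (edges) = 8

8


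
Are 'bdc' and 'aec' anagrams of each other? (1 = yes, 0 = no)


Sort characters of 'bdc': 'bcd'
Sort characters of 'aec': 'ace'
Sorted forms differ -> they are NOT anagrams
Result: 0

0


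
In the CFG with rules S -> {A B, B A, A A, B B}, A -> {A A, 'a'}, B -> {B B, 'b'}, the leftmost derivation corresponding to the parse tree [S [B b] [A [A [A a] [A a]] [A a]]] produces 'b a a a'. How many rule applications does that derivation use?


Every bracketed nonterminal node [X ...] in the tree is produced by exactly one rule application.
Reading the tree off as a leftmost derivation:
  Step 1: S  =>  B A   (applied S -> B A)
  Step 2: B A  =>  b A   (applied B -> b)
  Step 3: b A  =>  b A A   (applied A -> A A)
  Step 4: b A A  =>  b A A A   (applied A -> A A)
  Step 5: b A A A  =>  b a A A   (applied A -> a)
  Step 6: b a A A  =>  b a a A   (applied A -> a)
  Step 7: b a a A  =>  b a a a   (applied A -> a)
Final yield: b a a a
Total rewrite steps: 7

7


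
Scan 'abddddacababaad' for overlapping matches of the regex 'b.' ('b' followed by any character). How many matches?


Pattern: b. means 'b' followed by any character.
Scanning 'abddddacababaad' position-by-position:
  Pos 0: window 'ab' -> no
  Pos 1: window 'bd' -> MATCH
  Pos 2: window 'dd' -> no
  Pos 3: window 'dd' -> no
  Pos 4: window 'dd' -> no
  Pos 5: window 'da' -> no
  Pos 6: window 'ac' -> no
  Pos 7: window 'ca' -> no
  Pos 8: window 'ab' -> no
  Pos 9: window 'ba' -> MATCH
  Pos 10: window 'ab' -> no
  Pos 11: window 'ba' -> MATCH
  Pos 12: window 'aa' -> no
  Pos 13: window 'ad' -> no
  Pos 14: window 'd' -> no
Total matches: 3

3


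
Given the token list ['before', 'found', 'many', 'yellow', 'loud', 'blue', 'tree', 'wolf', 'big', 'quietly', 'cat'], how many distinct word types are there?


Listing all tokens and tracking unique types:
  Token 1: 'before' -> NEW (unique so far: 1)
  Token 2: 'found' -> NEW (unique so far: 2)
  Token 3: 'many' -> NEW (unique so far: 3)
  Token 4: 'yellow' -> NEW (unique so far: 4)
  Token 5: 'loud' -> NEW (unique so far: 5)
  Token 6: 'blue' -> NEW (unique so far: 6)
  Token 7: 'tree' -> NEW (unique so far: 7)
  Token 8: 'wolf' -> NEW (unique so far: 8)
  Token 9: 'big' -> NEW (unique so far: 9)
  Token 10: 'quietly' -> NEW (unique so far: 10)
  Token 11: 'cat' -> NEW (unique so far: 11)
Unique types: ('before', 'big', 'blue', 'cat', 'found', 'loud', 'many', 'quietly', 'tree', 'wolf', 'yellow')
Vocabulary size: 11

11


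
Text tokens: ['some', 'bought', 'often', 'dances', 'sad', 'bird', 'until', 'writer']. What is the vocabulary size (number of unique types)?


Listing all tokens and tracking unique types:
  Token 1: 'some' -> NEW (unique so far: 1)
  Token 2: 'bought' -> NEW (unique so far: 2)
  Token 3: 'often' -> NEW (unique so far: 3)
  Token 4: 'dances' -> NEW (unique so far: 4)
  Token 5: 'sad' -> NEW (unique so far: 5)
  Token 6: 'bird' -> NEW (unique so far: 6)
  Token 7: 'until' -> NEW (unique so far: 7)
  Token 8: 'writer' -> NEW (unique so far: 8)
Unique types: ('bird', 'bought', 'dances', 'often', 'sad', 'some', 'until', 'writer')
Vocabulary size: 8

8


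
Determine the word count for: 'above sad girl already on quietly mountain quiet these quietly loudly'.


Counting words by splitting on spaces:
  Word 1: 'above'
  Word 2: 'sad'
  Word 3: 'girl'
  Word 4: 'already'
  Word 5: 'on'
  Word 6: 'quietly'
  Word 7: 'mountain'
  Word 8: 'quiet'
  Word 9: 'these'
  Word 10: 'quietly'
  Word 11: 'loudly'
Total words: 11

11


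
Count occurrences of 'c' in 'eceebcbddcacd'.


Scanning 'eceebcbddcacd' for 'c':
  Position 1: 'c' -> MATCH (count: 1)
  Position 5: 'c' -> MATCH (count: 2)
  Position 9: 'c' -> MATCH (count: 3)
  Position 11: 'c' -> MATCH (count: 4)
Total occurrences of 'c': 4

4


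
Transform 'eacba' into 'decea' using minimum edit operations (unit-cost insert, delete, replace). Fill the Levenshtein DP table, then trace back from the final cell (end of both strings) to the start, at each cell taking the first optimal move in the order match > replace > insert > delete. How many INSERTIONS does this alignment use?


Edit distance = 3. Backtracking from cell (5, 5) with preference match > replace > insert > delete,
then listing the resulting alignment 'eacba' -> 'decea' left to right:
  Step 1: replace e->d
  Step 2: replace a->e
  Step 3: keep 'c'
  Step 4: replace b->e
  Step 5: keep 'a'
Total insertions: 0

0


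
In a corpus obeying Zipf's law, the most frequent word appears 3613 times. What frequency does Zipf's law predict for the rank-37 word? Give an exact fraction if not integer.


Zipf's law: freq(rank) = f1 / rank
f1 = 3613, rank = 37
freq = 3613 / 37
GCD(3613, 37) = 1
Simplified: 3613/37

3613/37


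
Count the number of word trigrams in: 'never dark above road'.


Word trigrams from [4] words:
  Trigram 1: (never dark above)
  Trigram 2: (dark above road)
Total word trigrams: 4 - 2 = 2

2


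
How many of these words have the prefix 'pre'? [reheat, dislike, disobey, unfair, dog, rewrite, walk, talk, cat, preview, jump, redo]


Checking each word for prefix 'pre':
  'reheat' -> no (count: 0)
  'dislike' -> no (count: 0)
  'disobey' -> no (count: 0)
  'unfair' -> no (count: 0)
  'dog' -> no (count: 0)
  'rewrite' -> no (count: 0)
  'walk' -> no (count: 0)
  'talk' -> no (count: 0)
  'cat' -> no (count: 0)
  'preview' -> YES, starts with 'pre' (count: 1)
  'jump' -> no (count: 1)
  'redo' -> no (count: 1)
Total with prefix 'pre': 1

1


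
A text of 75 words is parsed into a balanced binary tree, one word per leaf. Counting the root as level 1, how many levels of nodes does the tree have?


In a balanced binary tree with n leaves the deepest leaf is ceil(log2(n)) edges below the root,
so counting node levels inclusive of root and leaves gives ceil(log2(n)) + 1 levels.
log2(75) = 6.2288
ceil(6.2288) = 7
levels = 7 + 1 = 8

8


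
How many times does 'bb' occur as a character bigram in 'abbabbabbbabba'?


Scanning 'abbabbabbbabba' for bigram 'bb':
  Position 0: 'ab' -> no
  Position 1: 'bb' -> MATCH
  Position 2: 'ba' -> no
  Position 3: 'ab' -> no
  Position 4: 'bb' -> MATCH
  Position 5: 'ba' -> no
  Position 6: 'ab' -> no
  Position 7: 'bb' -> MATCH
  Position 8: 'bb' -> MATCH
  Position 9: 'ba' -> no
  Position 10: 'ab' -> no
  Position 11: 'bb' -> MATCH
  Position 12: 'ba' -> no
Total matches: 5

5


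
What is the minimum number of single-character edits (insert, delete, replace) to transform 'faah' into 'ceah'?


Building DP table for s1='faah' (len 4) and s2='ceah' (len 4):
       c  e  a  h
    0  1  2  3  4
  f 1  1  2  3  4
  a 2  2  2  2  3
  a 3  3  3  2  3
  h 4  4  4  3  2
Edit distance = dp[4][4] = 2

2


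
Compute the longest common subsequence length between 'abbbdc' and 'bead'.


DP table for LCS of 'abbbdc' and 'bead':
       b  e  a  d
    0  0  0  0  0
  a 0  0  0  1  1
  b 0  1  1  1  1
  b 0  1  1  1  1
  b 0  1  1  1  1
  d 0  1  1  1  2
  c 0  1  1  1  2
LCS: 'ad'
LCS length = 2

2


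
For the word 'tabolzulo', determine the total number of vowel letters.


Scanning each character of 'tabolzulo':
  Position 1: 't' -> consonant (running count: 0)
  Position 2: 'a' -> vowel (running count: 1)
  Position 3: 'b' -> consonant (running count: 1)
  Position 4: 'o' -> vowel (running count: 2)
  Position 5: 'l' -> consonant (running count: 2)
  Position 6: 'z' -> consonant (running count: 2)
  Position 7: 'u' -> vowel (running count: 3)
  Position 8: 'l' -> consonant (running count: 3)
  Position 9: 'o' -> vowel (running count: 4)
Total vowels: 4

4


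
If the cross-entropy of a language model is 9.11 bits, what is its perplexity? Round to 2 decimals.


Perplexity formula: PP = 2^H
H = 9.11
PP = 2^9.11
Decompose: 2^9.11 = 2^9 * 2^0.11
2^9 = 512, 2^0.11 ~ 1.0792282
PP ~ 512 * 1.0792282 = 552.5648384
Rounded to 2 decimals: 552.56

552.56


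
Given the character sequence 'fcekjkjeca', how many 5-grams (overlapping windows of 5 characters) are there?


String 'fcekjkjeca' has length L = 10.
Number of overlapping n-grams = L - n + 1
Substituting: 10 - 5 + 1 = 6

6


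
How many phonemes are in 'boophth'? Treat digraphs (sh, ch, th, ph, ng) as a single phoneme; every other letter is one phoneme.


Parsing 'boophth' greedily, digraphs first:
  'b' -> consonant phoneme (phonemes so far: 1)
  'o' -> vowel phoneme (phonemes so far: 2)
  'o' -> vowel phoneme (phonemes so far: 3)
  'ph' -> digraph (1 consonant phoneme) (phonemes so far: 4)
  'th' -> digraph (1 consonant phoneme) (phonemes so far: 5)
Total phonemes: 5

5


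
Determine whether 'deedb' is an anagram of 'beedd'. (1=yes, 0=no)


Sort characters of 'deedb': 'bddee'
Sort characters of 'beedd': 'bddee'
Sorted forms match -> they ARE anagrams
Result: 1

1


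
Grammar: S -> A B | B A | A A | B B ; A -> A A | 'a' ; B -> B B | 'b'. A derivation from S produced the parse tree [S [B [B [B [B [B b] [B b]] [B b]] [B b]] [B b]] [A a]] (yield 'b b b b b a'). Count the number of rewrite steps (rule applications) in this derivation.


Every bracketed nonterminal node [X ...] in the tree is produced by exactly one rule application.
Reading the tree off as a leftmost derivation:
  Step 1: S  =>  B A   (applied S -> B A)
  Step 2: B A  =>  B B A   (applied B -> B B)
  Step 3: B B A  =>  B B B A   (applied B -> B B)
  Step 4: B B B A  =>  B B B B A   (applied B -> B B)
  Step 5: B B B B A  =>  B B B B B A   (applied B -> B B)
  Step 6: B B B B B A  =>  b B B B B A   (applied B -> b)
  Step 7: b B B B B A  =>  b b B B B A   (applied B -> b)
  Step 8: b b B B B A  =>  b b b B B A   (applied B -> b)
  Step 9: b b b B B A  =>  b b b b B A   (applied B -> b)
  Step 10: b b b b B A  =>  b b b b b A   (applied B -> b)
  Step 11: b b b b b A  =>  b b b b b a   (applied A -> a)
Final yield: b b b b b a
Total rewrite steps: 11

11


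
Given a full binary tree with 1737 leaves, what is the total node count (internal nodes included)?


Leaf nodes (terminals): 1737
Internal nodes = n - 1 = 1737 - 1 = 1736
Total = leaves + internal = 1737 + 1736 = 3473

3473


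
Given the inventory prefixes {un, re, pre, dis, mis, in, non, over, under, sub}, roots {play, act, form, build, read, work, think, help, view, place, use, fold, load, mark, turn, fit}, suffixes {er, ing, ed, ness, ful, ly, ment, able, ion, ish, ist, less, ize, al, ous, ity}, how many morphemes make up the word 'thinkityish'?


Segmenting 'thinkityish' against the inventory:
  'think' -> root (morpheme 1)
  'ity' -> suffix (morpheme 2)
  'ish' -> suffix (morpheme 3)
Total morphemes: 3

3


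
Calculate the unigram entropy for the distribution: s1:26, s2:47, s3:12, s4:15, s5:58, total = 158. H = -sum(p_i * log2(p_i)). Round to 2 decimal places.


Computing entropy H = -sum(p_i * log2(p_i)):
  s1: p = 26/158 = 0.1646, -p*log2(p) = 0.4284
  s2: p = 47/158 = 0.2975, -p*log2(p) = 0.5203
  s3: p = 12/158 = 0.0759, -p*log2(p) = 0.2824
  s4: p = 15/158 = 0.0949, -p*log2(p) = 0.3225
  s5: p = 58/158 = 0.3671, -p*log2(p) = 0.5307
H = sum of terms = 2.0843
Rounded to 2 decimals: 2.08

2.08


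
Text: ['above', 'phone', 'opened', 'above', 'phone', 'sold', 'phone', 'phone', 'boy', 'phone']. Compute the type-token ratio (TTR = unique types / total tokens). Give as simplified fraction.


Tokens: 10
Unique types: ('above', 'boy', 'opened', 'phone', 'sold') = 5
TTR = 5/10
Simplify: divide both by 5 -> 1/2
TTR = 1/2

1/2


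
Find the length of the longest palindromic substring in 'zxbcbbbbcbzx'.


Scanning 'zxbcbbbbcbzx' for palindromic substrings.
Substring at positions 2-9: 'bcbbbbcb'.
Check: reverse('bcbbbbcb') = 'bcbbbbcb' -> palindrome confirmed.
Neighbouring characters ('x' / 'z') break symmetry, so it cannot extend further.
No longer palindromic substring exists; longest length = 8

8


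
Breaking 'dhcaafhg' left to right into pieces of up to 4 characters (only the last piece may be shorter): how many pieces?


'dhcaafhg' has 8 characters.
Chunking with max size 4:
  Chunk 1: 'dhca' (positions 0-3)
  Chunk 2: 'afhg' (positions 4-7)
Total chunks: ceil(8 / 4) = 2

2


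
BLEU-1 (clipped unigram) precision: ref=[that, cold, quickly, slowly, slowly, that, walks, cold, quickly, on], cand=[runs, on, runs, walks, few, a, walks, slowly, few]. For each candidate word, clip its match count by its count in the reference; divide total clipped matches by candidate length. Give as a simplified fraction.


Reference word counts: {'cold': 2, 'on': 1, 'quickly': 2, 'slowly': 2, 'that': 2, 'walks': 1}
Checking each candidate word (with clipping):
  'runs' -> not in reference -> no match (matches: 0)
  'on' -> in reference (ref count 1, used 1/1) -> match (matches: 1)
  'runs' -> not in reference -> no match (matches: 1)
  'walks' -> in reference (ref count 1, used 1/1) -> match (matches: 2)
  'few' -> not in reference -> no match (matches: 2)
  'a' -> not in reference -> no match (matches: 2)
  'walks' -> ref count 1 already used up (1/1) -> clipped, no match (matches: 2)
  'slowly' -> in reference (ref count 2, used 1/2) -> match (matches: 3)
  'few' -> not in reference -> no match (matches: 3)
Clipped matches: 3, Candidate length: 9
Precision = 3/9 = 1/3

1/3


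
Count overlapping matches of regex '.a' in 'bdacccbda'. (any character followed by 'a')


Pattern: .a means any character followed by 'a'.
Scanning 'bdacccbda' position-by-position:
  Pos 0: window 'bd' -> no
  Pos 1: window 'da' -> MATCH
  Pos 2: window 'ac' -> no
  Pos 3: window 'cc' -> no
  Pos 4: window 'cc' -> no
  Pos 5: window 'cb' -> no
  Pos 6: window 'bd' -> no
  Pos 7: window 'da' -> MATCH
  Pos 8: window 'a' -> no
Total matches: 2

2


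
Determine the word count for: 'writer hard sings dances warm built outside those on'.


Counting words by splitting on spaces:
  Word 1: 'writer'
  Word 2: 'hard'
  Word 3: 'sings'
  Word 4: 'dances'
  Word 5: 'warm'
  Word 6: 'built'
  Word 7: 'outside'
  Word 8: 'those'
  Word 9: 'on'
Total words: 9

9


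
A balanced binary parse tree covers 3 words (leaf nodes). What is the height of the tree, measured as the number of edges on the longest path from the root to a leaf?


In a balanced binary tree with n leaves the deepest leaf is ceil(log2(n)) edges below the root.
log2(3) = 1.5850
ceil(1.5850) = 2
height (edges) = 2

2


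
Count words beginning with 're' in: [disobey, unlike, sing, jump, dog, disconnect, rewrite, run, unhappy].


Checking each word for prefix 're':
  'disobey' -> no (count: 0)
  'unlike' -> no (count: 0)
  'sing' -> no (count: 0)
  'jump' -> no (count: 0)
  'dog' -> no (count: 0)
  'disconnect' -> no (count: 0)
  'rewrite' -> YES, starts with 're' (count: 1)
  'run' -> no (count: 1)
  'unhappy' -> no (count: 1)
Total with prefix 're': 1

1


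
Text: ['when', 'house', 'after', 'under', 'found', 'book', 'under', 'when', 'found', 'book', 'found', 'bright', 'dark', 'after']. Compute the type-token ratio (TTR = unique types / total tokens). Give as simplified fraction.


Tokens: 14
Unique types: ('after', 'book', 'bright', 'dark', 'found', 'house', 'under', 'when') = 8
TTR = 8/14
Simplify: divide both by 2 -> 4/7
TTR = 4/7

4/7


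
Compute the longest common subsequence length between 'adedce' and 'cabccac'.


DP table for LCS of 'adedce' and 'cabccac':
       c  a  b  c  c  a  c
    0  0  0  0  0  0  0  0
  a 0  0  1  1  1  1  1  1
  d 0  0  1  1  1  1  1  1
  e 0  0  1  1  1  1  1  1
  d 0  0  1  1  1  1  1  1
  c 0  1  1  1  2  2  2  2
  e 0  1  1  1  2  2  2  2
LCS: 'ac'
LCS length = 2

2


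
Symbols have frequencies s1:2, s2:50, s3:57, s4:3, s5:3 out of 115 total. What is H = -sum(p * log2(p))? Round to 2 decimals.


Computing entropy H = -sum(p_i * log2(p_i)):
  s1: p = 2/115 = 0.0174, -p*log2(p) = 0.1017
  s2: p = 50/115 = 0.4348, -p*log2(p) = 0.5224
  s3: p = 57/115 = 0.4957, -p*log2(p) = 0.5019
  s4: p = 3/115 = 0.0261, -p*log2(p) = 0.1372
  s5: p = 3/115 = 0.0261, -p*log2(p) = 0.1372
H = sum of terms = 1.4004
Rounded to 2 decimals: 1.40

1.40


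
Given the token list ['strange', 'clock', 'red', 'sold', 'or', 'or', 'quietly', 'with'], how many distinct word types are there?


Listing all tokens and tracking unique types:
  Token 1: 'strange' -> NEW (unique so far: 1)
  Token 2: 'clock' -> NEW (unique so far: 2)
  Token 3: 'red' -> NEW (unique so far: 3)
  Token 4: 'sold' -> NEW (unique so far: 4)
  Token 5: 'or' -> NEW (unique so far: 5)
  Token 6: 'or' -> duplicate (unique so far: 5)
  Token 7: 'quietly' -> NEW (unique so far: 6)
  Token 8: 'with' -> NEW (unique so far: 7)
Unique types: ('clock', 'or', 'quietly', 'red', 'sold', 'strange', 'with')
Vocabulary size: 7

7


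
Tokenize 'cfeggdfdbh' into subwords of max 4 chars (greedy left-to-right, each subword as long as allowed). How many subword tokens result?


'cfeggdfdbh' has 10 characters.
Chunking with max size 4:
  Chunk 1: 'cfeg' (positions 0-3)
  Chunk 2: 'gdfd' (positions 4-7)
  Chunk 3: 'bh' (positions 8-9)
Total chunks: ceil(10 / 4) = 3

3


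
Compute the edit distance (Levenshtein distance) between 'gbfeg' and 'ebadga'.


Building DP table for s1='gbfeg' (len 5) and s2='ebadga' (len 6):
       e  b  a  d  g  a
    0  1  2  3  4  5  6
  g 1  1  2  3  4  4  5
  b 2  2  1  2  3  4  5
  f 3  3  2  2  3  4  5
  e 4  3  3  3  3  4  5
  g 5  4  4  4  4  3  4
Edit distance = dp[5][6] = 4

4


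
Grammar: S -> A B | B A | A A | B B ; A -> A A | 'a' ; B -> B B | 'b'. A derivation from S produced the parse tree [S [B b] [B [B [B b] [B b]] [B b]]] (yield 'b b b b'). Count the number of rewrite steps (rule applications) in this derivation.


Every bracketed nonterminal node [X ...] in the tree is produced by exactly one rule application.
Reading the tree off as a leftmost derivation:
  Step 1: S  =>  B B   (applied S -> B B)
  Step 2: B B  =>  b B   (applied B -> b)
  Step 3: b B  =>  b B B   (applied B -> B B)
  Step 4: b B B  =>  b B B B   (applied B -> B B)
  Step 5: b B B B  =>  b b B B   (applied B -> b)
  Step 6: b b B B  =>  b b b B   (applied B -> b)
  Step 7: b b b B  =>  b b b b   (applied B -> b)
Final yield: b b b b
Total rewrite steps: 7

7


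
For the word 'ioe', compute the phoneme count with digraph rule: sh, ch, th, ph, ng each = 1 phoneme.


Parsing 'ioe' greedily, digraphs first:
  'i' -> vowel phoneme (phonemes so far: 1)
  'o' -> vowel phoneme (phonemes so far: 2)
  'e' -> vowel phoneme (phonemes so far: 3)
Total phonemes: 3

3


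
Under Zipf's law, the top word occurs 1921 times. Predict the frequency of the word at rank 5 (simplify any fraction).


Zipf's law: freq(rank) = f1 / rank
f1 = 1921, rank = 5
freq = 1921 / 5
GCD(1921, 5) = 1
Simplified: 1921/5

1921/5


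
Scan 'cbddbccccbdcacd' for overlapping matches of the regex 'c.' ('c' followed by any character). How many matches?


Pattern: c. means 'c' followed by any character.
Scanning 'cbddbccccbdcacd' position-by-position:
  Pos 0: window 'cb' -> MATCH
  Pos 1: window 'bd' -> no
  Pos 2: window 'dd' -> no
  Pos 3: window 'db' -> no
  Pos 4: window 'bc' -> no
  Pos 5: window 'cc' -> MATCH
  Pos 6: window 'cc' -> MATCH
  Pos 7: window 'cc' -> MATCH
  Pos 8: window 'cb' -> MATCH
  Pos 9: window 'bd' -> no
  Pos 10: window 'dc' -> no
  Pos 11: window 'ca' -> MATCH
  Pos 12: window 'ac' -> no
  Pos 13: window 'cd' -> MATCH
  Pos 14: window 'd' -> no
Total matches: 7

7


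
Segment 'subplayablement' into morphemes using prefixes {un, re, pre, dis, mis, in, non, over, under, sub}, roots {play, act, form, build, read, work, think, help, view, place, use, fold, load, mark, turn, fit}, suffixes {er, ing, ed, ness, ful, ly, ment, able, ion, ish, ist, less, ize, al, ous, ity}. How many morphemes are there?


Segmenting 'subplayablement' against the inventory:
  'sub' -> prefix (morpheme 1)
  'play' -> root (morpheme 2)
  'able' -> suffix (morpheme 3)
  'ment' -> suffix (morpheme 4)
Total morphemes: 4

4


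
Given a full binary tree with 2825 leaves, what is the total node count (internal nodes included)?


Leaf nodes (terminals): 2825
Internal nodes = n - 1 = 2825 - 1 = 2824
Total = leaves + internal = 2825 + 2824 = 5649

5649


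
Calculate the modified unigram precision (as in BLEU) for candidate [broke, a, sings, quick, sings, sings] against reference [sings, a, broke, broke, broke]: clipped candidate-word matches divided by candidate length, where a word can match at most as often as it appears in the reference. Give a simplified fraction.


Reference word counts: {'a': 1, 'broke': 3, 'sings': 1}
Checking each candidate word (with clipping):
  'broke' -> in reference (ref count 3, used 1/3) -> match (matches: 1)
  'a' -> in reference (ref count 1, used 1/1) -> match (matches: 2)
  'sings' -> in reference (ref count 1, used 1/1) -> match (matches: 3)
  'quick' -> not in reference -> no match (matches: 3)
  'sings' -> ref count 1 already used up (1/1) -> clipped, no match (matches: 3)
  'sings' -> ref count 1 already used up (1/1) -> clipped, no match (matches: 3)
Clipped matches: 3, Candidate length: 6
Precision = 3/6 = 1/2

1/2


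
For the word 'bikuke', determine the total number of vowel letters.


Scanning each character of 'bikuke':
  Position 1: 'b' -> consonant (running count: 0)
  Position 2: 'i' -> vowel (running count: 1)
  Position 3: 'k' -> consonant (running count: 1)
  Position 4: 'u' -> vowel (running count: 2)
  Position 5: 'k' -> consonant (running count: 2)
  Position 6: 'e' -> vowel (running count: 3)
Total vowels: 3

3


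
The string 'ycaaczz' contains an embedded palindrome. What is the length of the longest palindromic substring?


Scanning 'ycaaczz' for palindromic substrings.
Substring at positions 1-4: 'caac'.
Check: reverse('caac') = 'caac' -> palindrome confirmed.
Neighbouring characters ('y' / 'z') break symmetry, so it cannot extend further.
No longer palindromic substring exists; longest length = 4

4


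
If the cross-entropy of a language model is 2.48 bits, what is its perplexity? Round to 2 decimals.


Perplexity formula: PP = 2^H
H = 2.48
PP = 2^2.48
Decompose: 2^2.48 = 2^2 * 2^0.48
2^2 = 4, 2^0.48 ~ 1.3947437
PP ~ 4 * 1.3947437 = 5.5789748
Rounded to 2 decimals: 5.58

5.58


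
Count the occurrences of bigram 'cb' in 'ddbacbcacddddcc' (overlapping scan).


Scanning 'ddbacbcacddddcc' for bigram 'cb':
  Position 0: 'dd' -> no
  Position 1: 'db' -> no
  Position 2: 'ba' -> no
  Position 3: 'ac' -> no
  Position 4: 'cb' -> MATCH
  Position 5: 'bc' -> no
  Position 6: 'ca' -> no
  Position 7: 'ac' -> no
  Position 8: 'cd' -> no
  Position 9: 'dd' -> no
  Position 10: 'dd' -> no
  Position 11: 'dd' -> no
  Position 12: 'dc' -> no
  Position 13: 'cc' -> no
Total matches: 1

1


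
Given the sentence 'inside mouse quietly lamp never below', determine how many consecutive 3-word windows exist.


Word trigrams from [6] words:
  Trigram 1: (inside mouse quietly)
  Trigram 2: (mouse quietly lamp)
  Trigram 3: (quietly lamp never)
  Trigram 4: (lamp never below)
Total word trigrams: 6 - 2 = 4

4


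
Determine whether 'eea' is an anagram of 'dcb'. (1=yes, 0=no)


Sort characters of 'eea': 'aee'
Sort characters of 'dcb': 'bcd'
Sorted forms differ -> they are NOT anagrams
Result: 0

0


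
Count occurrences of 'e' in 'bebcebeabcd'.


Scanning 'bebcebeabcd' for 'e':
  Position 1: 'e' -> MATCH (count: 1)
  Position 4: 'e' -> MATCH (count: 2)
  Position 6: 'e' -> MATCH (count: 3)
Total occurrences of 'e': 3

3


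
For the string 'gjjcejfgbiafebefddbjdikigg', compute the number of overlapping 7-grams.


String 'gjjcejfgbiafebefddbjdikigg' has length L = 26.
Number of overlapping n-grams = L - n + 1
Substituting: 26 - 7 + 1 = 20

20


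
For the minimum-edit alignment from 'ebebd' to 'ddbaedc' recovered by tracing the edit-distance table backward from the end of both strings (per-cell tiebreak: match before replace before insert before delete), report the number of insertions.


Edit distance = 5. Backtracking from cell (5, 7) with preference match > replace > insert > delete,
then listing the resulting alignment 'ebebd' -> 'ddbaedc' left to right:
  Step 1: insert 'd' [insertion #1]
  Step 2: replace e->d
  Step 3: keep 'b'
  Step 4: insert 'a' [insertion #2]
  Step 5: keep 'e'
  Step 6: replace b->d
  Step 7: replace d->c
Total insertions: 2

2


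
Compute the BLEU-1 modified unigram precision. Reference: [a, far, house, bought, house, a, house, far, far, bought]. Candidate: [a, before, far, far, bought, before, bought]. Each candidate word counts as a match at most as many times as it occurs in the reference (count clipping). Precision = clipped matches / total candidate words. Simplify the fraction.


Reference word counts: {'a': 2, 'bought': 2, 'far': 3, 'house': 3}
Checking each candidate word (with clipping):
  'a' -> in reference (ref count 2, used 1/2) -> match (matches: 1)
  'before' -> not in reference -> no match (matches: 1)
  'far' -> in reference (ref count 3, used 1/3) -> match (matches: 2)
  'far' -> in reference (ref count 3, used 2/3) -> match (matches: 3)
  'bought' -> in reference (ref count 2, used 1/2) -> match (matches: 4)
  'before' -> not in reference -> no match (matches: 4)
  'bought' -> in reference (ref count 2, used 2/2) -> match (matches: 5)
Clipped matches: 5, Candidate length: 7
Precision = 5/7

5/7


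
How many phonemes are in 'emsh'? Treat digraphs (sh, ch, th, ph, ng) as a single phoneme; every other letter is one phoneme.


Parsing 'emsh' greedily, digraphs first:
  'e' -> vowel phoneme (phonemes so far: 1)
  'm' -> consonant phoneme (phonemes so far: 2)
  'sh' -> digraph (1 consonant phoneme) (phonemes so far: 3)
Total phonemes: 3

3


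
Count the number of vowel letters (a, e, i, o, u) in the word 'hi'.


Scanning each character of 'hi':
  Position 1: 'h' -> consonant (running count: 0)
  Position 2: 'i' -> vowel (running count: 1)
Total vowels: 1

1


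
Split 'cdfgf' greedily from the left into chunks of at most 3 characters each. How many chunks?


'cdfgf' has 5 characters.
Chunking with max size 3:
  Chunk 1: 'cdf' (positions 0-2)
  Chunk 2: 'gf' (positions 3-4)
Total chunks: ceil(5 / 3) = 2

2


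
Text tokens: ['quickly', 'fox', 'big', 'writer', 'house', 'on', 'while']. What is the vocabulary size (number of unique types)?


Listing all tokens and tracking unique types:
  Token 1: 'quickly' -> NEW (unique so far: 1)
  Token 2: 'fox' -> NEW (unique so far: 2)
  Token 3: 'big' -> NEW (unique so far: 3)
  Token 4: 'writer' -> NEW (unique so far: 4)
  Token 5: 'house' -> NEW (unique so far: 5)
  Token 6: 'on' -> NEW (unique so far: 6)
  Token 7: 'while' -> NEW (unique so far: 7)
Unique types: ('big', 'fox', 'house', 'on', 'quickly', 'while', 'writer')
Vocabulary size: 7

7


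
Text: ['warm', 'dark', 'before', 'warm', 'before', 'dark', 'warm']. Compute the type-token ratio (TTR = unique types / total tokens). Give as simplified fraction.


Tokens: 7
Unique types: ('before', 'dark', 'warm') = 3
TTR = 3/7
Already in lowest terms.

3/7


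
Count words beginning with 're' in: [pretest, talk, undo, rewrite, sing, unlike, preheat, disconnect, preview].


Checking each word for prefix 're':
  'pretest' -> no (count: 0)
  'talk' -> no (count: 0)
  'undo' -> no (count: 0)
  'rewrite' -> YES, starts with 're' (count: 1)
  'sing' -> no (count: 1)
  'unlike' -> no (count: 1)
  'preheat' -> no (count: 1)
  'disconnect' -> no (count: 1)
  'preview' -> no (count: 1)
Total with prefix 're': 1

1


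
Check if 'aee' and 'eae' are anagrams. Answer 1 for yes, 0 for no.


Sort characters of 'aee': 'aee'
Sort characters of 'eae': 'aee'
Sorted forms match -> they ARE anagrams
Result: 1

1


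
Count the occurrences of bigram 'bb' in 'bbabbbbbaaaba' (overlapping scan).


Scanning 'bbabbbbbaaaba' for bigram 'bb':
  Position 0: 'bb' -> MATCH
  Position 1: 'ba' -> no
  Position 2: 'ab' -> no
  Position 3: 'bb' -> MATCH
  Position 4: 'bb' -> MATCH
  Position 5: 'bb' -> MATCH
  Position 6: 'bb' -> MATCH
  Position 7: 'ba' -> no
  Position 8: 'aa' -> no
  Position 9: 'aa' -> no
  Position 10: 'ab' -> no
  Position 11: 'ba' -> no
Total matches: 5

5


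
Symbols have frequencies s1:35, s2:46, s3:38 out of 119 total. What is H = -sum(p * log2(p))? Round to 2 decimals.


Computing entropy H = -sum(p_i * log2(p_i)):
  s1: p = 35/119 = 0.2941, -p*log2(p) = 0.5193
  s2: p = 46/119 = 0.3866, -p*log2(p) = 0.5301
  s3: p = 38/119 = 0.3193, -p*log2(p) = 0.5259
H = sum of terms = 1.5753
Rounded to 2 decimals: 1.58

1.58


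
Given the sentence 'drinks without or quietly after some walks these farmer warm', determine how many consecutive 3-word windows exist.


Word trigrams from [10] words:
  Trigram 1: (drinks without or)
  Trigram 2: (without or quietly)
  Trigram 3: (or quietly after)
  Trigram 4: (quietly after some)
  Trigram 5: (after some walks)
  Trigram 6: (some walks these)
  Trigram 7: (walks these farmer)
  Trigram 8: (these farmer warm)
Total word trigrams: 10 - 2 = 8

8


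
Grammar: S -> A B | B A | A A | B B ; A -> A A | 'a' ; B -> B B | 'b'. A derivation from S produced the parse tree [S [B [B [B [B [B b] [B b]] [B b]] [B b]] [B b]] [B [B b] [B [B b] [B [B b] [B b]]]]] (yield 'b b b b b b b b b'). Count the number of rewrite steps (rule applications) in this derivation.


Every bracketed nonterminal node [X ...] in the tree is produced by exactly one rule application.
Reading the tree off as a leftmost derivation:
  Step 1: S  =>  B B   (applied S -> B B)
  Step 2: B B  =>  B B B   (applied B -> B B)
  Step 3: B B B  =>  B B B B   (applied B -> B B)
  Step 4: B B B B  =>  B B B B B   (applied B -> B B)
  Step 5: B B B B B  =>  B B B B B B   (applied B -> B B)
  Step 6: B B B B B B  =>  b B B B B B   (applied B -> b)
  Step 7: b B B B B B  =>  b b B B B B   (applied B -> b)
  Step 8: b b B B B B  =>  b b b B B B   (applied B -> b)
  Step 9: b b b B B B  =>  b b b b B B   (applied B -> b)
  Step 10: b b b b B B  =>  b b b b b B   (applied B -> b)
  Step 11: b b b b b B  =>  b b b b b B B   (applied B -> B B)
  Step 12: b b b b b B B  =>  b b b b b b B   (applied B -> b)
  Step 13: b b b b b b B  =>  b b b b b b B B   (applied B -> B B)
  Step 14: b b b b b b B B  =>  b b b b b b b B   (applied B -> b)
  Step 15: b b b b b b b B  =>  b b b b b b b B B   (applied B -> B B)
  Step 16: b b b b b b b B B  =>  b b b b b b b b B   (applied B -> b)
  Step 17: b b b b b b b b B  =>  b b b b b b b b b   (applied B -> b)
Final yield: b b b b b b b b b
Total rewrite steps: 17

17


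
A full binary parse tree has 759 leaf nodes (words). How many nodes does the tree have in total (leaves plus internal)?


Leaf nodes (terminals): 759
Internal nodes = n - 1 = 759 - 1 = 758
Total = leaves + internal = 759 + 758 = 1517

1517


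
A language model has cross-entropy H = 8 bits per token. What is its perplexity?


Perplexity formula: PP = 2^H
H = 8
PP = 2^8
Steps: 2^1 = 2, 2^2 = 4, 2^3 = 8, 2^4 = 16, 2^5 = 32, 2^6 = 64, 2^7 = 128, 2^8 = 256
PP = 256

256


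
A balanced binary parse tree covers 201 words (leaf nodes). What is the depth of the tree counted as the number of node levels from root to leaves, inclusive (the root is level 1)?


In a balanced binary tree with n leaves the deepest leaf is ceil(log2(n)) edges below the root,
so counting node levels inclusive of root and leaves gives ceil(log2(n)) + 1 levels.
log2(201) = 7.6511
ceil(7.6511) = 8
levels = 8 + 1 = 9

9


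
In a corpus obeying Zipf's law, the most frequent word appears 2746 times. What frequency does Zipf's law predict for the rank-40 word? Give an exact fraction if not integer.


Zipf's law: freq(rank) = f1 / rank
f1 = 2746, rank = 40
freq = 2746 / 40
GCD(2746, 40) = 2
Simplified: 1373/20

1373/20


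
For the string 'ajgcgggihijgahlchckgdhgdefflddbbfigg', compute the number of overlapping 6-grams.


String 'ajgcgggihijgahlchckgdhgdefflddbbfigg' has length L = 36.
Number of overlapping n-grams = L - n + 1
Substituting: 36 - 6 + 1 = 31

31


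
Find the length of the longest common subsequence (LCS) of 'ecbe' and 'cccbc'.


DP table for LCS of 'ecbe' and 'cccbc':
       c  c  c  b  c
    0  0  0  0  0  0
  e 0  0  0  0  0  0
  c 0  1  1  1  1  1
  b 0  1  1  1  2  2
  e 0  1  1  1  2  2
LCS: 'cb'
LCS length = 2

2


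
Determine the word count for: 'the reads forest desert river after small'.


Counting words by splitting on spaces:
  Word 1: 'the'
  Word 2: 'reads'
  Word 3: 'forest'
  Word 4: 'desert'
  Word 5: 'river'
  Word 6: 'after'
  Word 7: 'small'
Total words: 7

7


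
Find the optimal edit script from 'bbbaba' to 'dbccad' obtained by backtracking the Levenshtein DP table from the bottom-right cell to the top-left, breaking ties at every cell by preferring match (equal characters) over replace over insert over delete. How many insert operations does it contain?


Edit distance = 5. Backtracking from cell (6, 6) with preference match > replace > insert > delete,
then listing the resulting alignment 'bbbaba' -> 'dbccad' left to right:
  Step 1: replace b->d
  Step 2: keep 'b'
  Step 3: replace b->c
  Step 4: replace a->c
  Step 5: replace b->a
  Step 6: replace a->d
Total insertions: 0

0


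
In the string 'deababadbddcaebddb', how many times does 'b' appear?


Scanning 'deababadbddcaebddb' for 'b':
  Position 3: 'b' -> MATCH (count: 1)
  Position 5: 'b' -> MATCH (count: 2)
  Position 8: 'b' -> MATCH (count: 3)
  Position 14: 'b' -> MATCH (count: 4)
  Position 17: 'b' -> MATCH (count: 5)
Total occurrences of 'b': 5

5


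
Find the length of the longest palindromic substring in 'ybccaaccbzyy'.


Scanning 'ybccaaccbzyy' for palindromic substrings.
Substring at positions 1-8: 'bccaaccb'.
Check: reverse('bccaaccb') = 'bccaaccb' -> palindrome confirmed.
Neighbouring characters ('y' / 'z') break symmetry, so it cannot extend further.
No longer palindromic substring exists; longest length = 8

8


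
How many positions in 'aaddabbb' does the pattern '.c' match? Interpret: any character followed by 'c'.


Pattern: .c means any character followed by 'c'.
Scanning 'aaddabbb' position-by-position:
  Pos 0: window 'aa' -> no
  Pos 1: window 'ad' -> no
  Pos 2: window 'dd' -> no
  Pos 3: window 'da' -> no
  Pos 4: window 'ab' -> no
  Pos 5: window 'bb' -> no
  Pos 6: window 'bb' -> no
  Pos 7: window 'b' -> no
Total matches: 0

0


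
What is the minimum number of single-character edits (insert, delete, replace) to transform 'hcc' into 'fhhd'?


Building DP table for s1='hcc' (len 3) and s2='fhhd' (len 4):
       f  h  h  d
    0  1  2  3  4
  h 1  1  1  2  3
  c 2  2  2  2  3
  c 3  3  3  3  3
Edit distance = dp[3][4] = 3

3


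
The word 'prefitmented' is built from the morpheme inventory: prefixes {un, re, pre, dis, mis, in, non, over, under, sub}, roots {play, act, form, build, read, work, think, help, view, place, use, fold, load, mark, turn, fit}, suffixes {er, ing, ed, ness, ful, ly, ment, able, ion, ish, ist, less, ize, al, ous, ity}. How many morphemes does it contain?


Segmenting 'prefitmented' against the inventory:
  'pre' -> prefix (morpheme 1)
  'fit' -> root (morpheme 2)
  'ment' -> suffix (morpheme 3)
  'ed' -> suffix (morpheme 4)
Total morphemes: 4

4


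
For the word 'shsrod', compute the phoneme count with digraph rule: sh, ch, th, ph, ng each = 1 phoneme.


Parsing 'shsrod' greedily, digraphs first:
  'sh' -> digraph (1 consonant phoneme) (phonemes so far: 1)
  's' -> consonant phoneme (phonemes so far: 2)
  'r' -> consonant phoneme (phonemes so far: 3)
  'o' -> vowel phoneme (phonemes so far: 4)
  'd' -> consonant phoneme (phonemes so far: 5)
Total phonemes: 5

5


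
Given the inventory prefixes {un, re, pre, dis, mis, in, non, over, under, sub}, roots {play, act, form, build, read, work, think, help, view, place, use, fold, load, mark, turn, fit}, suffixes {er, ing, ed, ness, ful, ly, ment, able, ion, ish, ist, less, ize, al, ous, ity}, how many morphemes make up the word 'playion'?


Segmenting 'playion' against the inventory:
  'play' -> root (morpheme 1)
  'ion' -> suffix (morpheme 2)
Total morphemes: 2

2


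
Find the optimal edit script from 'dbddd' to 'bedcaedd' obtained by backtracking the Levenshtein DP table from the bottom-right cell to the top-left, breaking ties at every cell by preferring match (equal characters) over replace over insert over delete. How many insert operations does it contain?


Edit distance = 5. Backtracking from cell (5, 8) with preference match > replace > insert > delete,
then listing the resulting alignment 'dbddd' -> 'bedcaedd' left to right:
  Step 1: insert 'b' [insertion #1]
  Step 2: insert 'e' [insertion #2]
  Step 3: keep 'd'
  Step 4: insert 'c' [insertion #3]
  Step 5: replace b->a
  Step 6: replace d->e
  Step 7: keep 'd'
  Step 8: keep 'd'
Total insertions: 3

3


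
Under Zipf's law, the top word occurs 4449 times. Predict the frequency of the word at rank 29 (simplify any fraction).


Zipf's law: freq(rank) = f1 / rank
f1 = 4449, rank = 29
freq = 4449 / 29
GCD(4449, 29) = 1
Simplified: 4449/29

4449/29


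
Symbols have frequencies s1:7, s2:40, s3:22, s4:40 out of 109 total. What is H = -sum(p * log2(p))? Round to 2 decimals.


Computing entropy H = -sum(p_i * log2(p_i)):
  s1: p = 7/109 = 0.0642, -p*log2(p) = 0.2544
  s2: p = 40/109 = 0.3670, -p*log2(p) = 0.5307
  s3: p = 22/109 = 0.2018, -p*log2(p) = 0.4660
  s4: p = 40/109 = 0.3670, -p*log2(p) = 0.5307
H = sum of terms = 1.7818
Rounded to 2 decimals: 1.78

1.78


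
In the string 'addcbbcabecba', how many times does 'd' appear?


Scanning 'addcbbcabecba' for 'd':
  Position 1: 'd' -> MATCH (count: 1)
  Position 2: 'd' -> MATCH (count: 2)
Total occurrences of 'd': 2

2


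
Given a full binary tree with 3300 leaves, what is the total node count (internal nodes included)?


Leaf nodes (terminals): 3300
Internal nodes = n - 1 = 3300 - 1 = 3299
Total = leaves + internal = 3300 + 3299 = 6599

6599


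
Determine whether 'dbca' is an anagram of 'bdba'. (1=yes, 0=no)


Sort characters of 'dbca': 'abcd'
Sort characters of 'bdba': 'abbd'
Sorted forms differ -> they are NOT anagrams
Result: 0

0


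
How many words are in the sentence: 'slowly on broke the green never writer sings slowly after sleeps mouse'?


Counting words by splitting on spaces:
  Word 1: 'slowly'
  Word 2: 'on'
  Word 3: 'broke'
  Word 4: 'the'
  Word 5: 'green'
  Word 6: 'never'
  Word 7: 'writer'
  Word 8: 'sings'
  Word 9: 'slowly'
  Word 10: 'after'
  Word 11: 'sleeps'
  Word 12: 'mouse'
Total words: 12

12


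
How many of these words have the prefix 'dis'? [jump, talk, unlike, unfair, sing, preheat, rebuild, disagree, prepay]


Checking each word for prefix 'dis':
  'jump' -> no (count: 0)
  'talk' -> no (count: 0)
  'unlike' -> no (count: 0)
  'unfair' -> no (count: 0)
  'sing' -> no (count: 0)
  'preheat' -> no (count: 0)
  'rebuild' -> no (count: 0)
  'disagree' -> YES, starts with 'dis' (count: 1)
  'prepay' -> no (count: 1)
Total with prefix 'dis': 1

1


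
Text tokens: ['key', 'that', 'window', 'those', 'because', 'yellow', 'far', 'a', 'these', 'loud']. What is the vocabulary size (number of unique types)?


Listing all tokens and tracking unique types:
  Token 1: 'key' -> NEW (unique so far: 1)
  Token 2: 'that' -> NEW (unique so far: 2)
  Token 3: 'window' -> NEW (unique so far: 3)
  Token 4: 'those' -> NEW (unique so far: 4)
  Token 5: 'because' -> NEW (unique so far: 5)
  Token 6: 'yellow' -> NEW (unique so far: 6)
  Token 7: 'far' -> NEW (unique so far: 7)
  Token 8: 'a' -> NEW (unique so far: 8)
  Token 9: 'these' -> NEW (unique so far: 9)
  Token 10: 'loud' -> NEW (unique so far: 10)
Unique types: ('a', 'because', 'far', 'key', 'loud', 'that', 'these', 'those', 'window', 'yellow')
Vocabulary size: 10

10
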